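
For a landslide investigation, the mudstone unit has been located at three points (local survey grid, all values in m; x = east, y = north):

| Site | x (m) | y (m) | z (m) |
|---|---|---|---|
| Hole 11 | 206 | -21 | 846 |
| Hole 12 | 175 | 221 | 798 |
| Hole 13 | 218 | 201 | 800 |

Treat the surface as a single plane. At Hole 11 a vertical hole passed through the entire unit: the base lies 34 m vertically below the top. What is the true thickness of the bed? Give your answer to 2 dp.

33.27 m

Two edge vectors: Hole 11→Hole 12 = (-31, 242, -48), Hole 11→Hole 13 = (12, 222, -46).
Normal n = (Hole 11→Hole 12) × (Hole 11→Hole 13) = (-476, -2002, -9786).
So ∂z/∂x = −n_x/n_z = −0.04864 and ∂z/∂y = −n_y/n_z = −0.20458.
|∇z| = √(a²+b²) = 0.21028, so dip δ = arctan(0.21028) = 11.88°.
True thickness = vertical thickness × cos δ = 34 × cos 11.88° = 33.27 m.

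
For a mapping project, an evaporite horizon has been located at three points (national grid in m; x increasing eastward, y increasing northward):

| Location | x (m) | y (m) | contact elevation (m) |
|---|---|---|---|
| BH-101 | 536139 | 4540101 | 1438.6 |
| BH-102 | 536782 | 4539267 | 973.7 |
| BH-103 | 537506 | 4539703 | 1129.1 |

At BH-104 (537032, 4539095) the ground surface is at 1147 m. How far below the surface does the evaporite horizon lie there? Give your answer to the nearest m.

279 m

Two edge vectors: BH-101→BH-102 = (643, -834, -464.9), BH-101→BH-103 = (1367, -398, -309.5).
Normal n = (BH-101→BH-102) × (BH-101→BH-103) = (73092.8, -436509.8, 884164).
So ∂z/∂x = −n_x/n_z = −0.08266883 and ∂z/∂y = −n_y/n_z = 0.49369778.
Intercept c from BH-101: 1438.6 + 44321.98 − 2241437.76 = −2195677.18.
At (537032, 4539095): z_contact = −44395.8 + 2240941.1 − 2195677.18 = 868.1 m.
Depth below ground = 1147 − 868.1 = 279 m.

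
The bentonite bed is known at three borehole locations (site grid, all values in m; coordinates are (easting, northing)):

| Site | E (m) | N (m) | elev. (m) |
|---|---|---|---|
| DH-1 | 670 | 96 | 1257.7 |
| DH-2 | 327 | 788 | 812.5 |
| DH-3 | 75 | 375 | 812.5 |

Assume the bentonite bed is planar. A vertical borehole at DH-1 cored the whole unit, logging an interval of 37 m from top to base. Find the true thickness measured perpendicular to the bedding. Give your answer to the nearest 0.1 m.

30.6 m

Let the plane be z = a·E + b·N + c.
DH-2−DH-1: −343a + 692b = −445.2;  DH-3−DH-1: −595a + 279b = −445.2.
Solving gives a = 0.58178, b = −0.35498.
|∇z| = √(a²+b²) = 0.68153, so dip δ = arctan(0.68153) = 34.28°.
True thickness = vertical thickness × cos δ = 37 × cos 34.28° = 30.6 m.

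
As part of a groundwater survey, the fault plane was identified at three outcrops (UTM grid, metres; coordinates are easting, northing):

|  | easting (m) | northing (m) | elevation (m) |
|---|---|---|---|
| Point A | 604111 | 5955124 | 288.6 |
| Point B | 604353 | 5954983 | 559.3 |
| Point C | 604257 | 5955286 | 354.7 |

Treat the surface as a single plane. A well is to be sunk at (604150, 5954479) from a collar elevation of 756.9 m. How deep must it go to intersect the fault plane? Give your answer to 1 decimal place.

179.8 m

Let the plane be z = a·easting + b·northing + c.
Point B−Point A: 242a − 141b = 270.7;  Point C−Point A: 146a + 162b = 66.1.
Solving gives a = 0.889337682, b = −0.393477170.
Then c = 288.6 − a·604111 − b·5955124 = 1806235.26.
At (604150, 5954479): z_contact = 537293.36 − 2342951.55 + 1806235.26 = 577.08 m.
Depth below ground = 756.9 − 577.08 = 179.8 m.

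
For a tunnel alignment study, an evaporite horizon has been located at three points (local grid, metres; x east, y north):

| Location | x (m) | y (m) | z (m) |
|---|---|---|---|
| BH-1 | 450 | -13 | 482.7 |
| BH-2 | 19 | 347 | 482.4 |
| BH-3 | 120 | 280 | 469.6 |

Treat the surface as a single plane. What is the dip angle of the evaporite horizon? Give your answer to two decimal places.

Let the plane be z = a·x + b·y + c.
BH-2−BH-1: −431a + 360b = −0.3;  BH-3−BH-1: −330a + 293b = −13.1.
Solving gives a = −0.61848, b = −0.74129.
Gradient magnitude |∇z| = √(a² + b²) = √(0.38252 + 0.54952) = 0.96542.
True dip = arctan(0.96542) = 43.99°, dipping toward NE (azimuth ≈ 040°).

43.99°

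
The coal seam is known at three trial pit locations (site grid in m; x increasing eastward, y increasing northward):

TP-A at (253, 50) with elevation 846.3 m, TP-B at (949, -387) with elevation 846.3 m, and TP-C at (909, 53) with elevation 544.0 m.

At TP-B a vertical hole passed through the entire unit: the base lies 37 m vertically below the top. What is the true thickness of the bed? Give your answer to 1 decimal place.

Let the plane be z = a·x + b·y + c.
TP-B−TP-A: 696a − 437b = 0;  TP-C−TP-A: 656a + 3b = −302.3.
Solving gives a = −0.45749, b = −0.72864.
|∇z| = √(a²+b²) = 0.86035, so dip δ = arctan(0.86035) = 40.71°.
True thickness = vertical thickness × cos δ = 37 × cos 40.71° = 28.0 m.

28.0 m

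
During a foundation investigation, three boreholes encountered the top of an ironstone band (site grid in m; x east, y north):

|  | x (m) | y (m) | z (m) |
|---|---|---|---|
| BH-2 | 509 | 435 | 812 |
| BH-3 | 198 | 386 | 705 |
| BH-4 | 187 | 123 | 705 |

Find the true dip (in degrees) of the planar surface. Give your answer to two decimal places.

Two edge vectors: BH-2→BH-3 = (-311, -49, -107), BH-2→BH-4 = (-322, -312, -107).
Normal n = (BH-2→BH-3) × (BH-2→BH-4) = (-28141, 1177, 81254).
So ∂z/∂x = −n_x/n_z = 0.34633 and ∂z/∂y = −n_y/n_z = −0.01449.
Gradient magnitude |∇z| = √(a² + b²) = √(0.11995 + 0.00021) = 0.34664.
True dip = arctan(0.34664) = 19.12°, dipping toward W (azimuth ≈ 272°).

19.12°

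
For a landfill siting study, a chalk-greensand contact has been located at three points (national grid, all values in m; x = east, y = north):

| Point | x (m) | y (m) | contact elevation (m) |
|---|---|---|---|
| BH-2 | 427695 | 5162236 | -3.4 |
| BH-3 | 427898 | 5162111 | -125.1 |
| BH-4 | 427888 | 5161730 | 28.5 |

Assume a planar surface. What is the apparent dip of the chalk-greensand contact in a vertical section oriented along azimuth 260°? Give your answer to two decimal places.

Two edge vectors: BH-2→BH-3 = (203, -125, -121.7), BH-2→BH-4 = (193, -506, 31.9).
Normal n = (BH-2→BH-3) × (BH-2→BH-4) = (-65567.7, -29963.8, -78593).
So ∂z/∂x = −n_x/n_z = −0.83427 and ∂z/∂y = −n_y/n_z = −0.38125.
Unit vector along 260° is (sin 260°, cos 260°) = (-0.9848, -0.1736).
Slope in that direction = a·(-0.9848) + b·(-0.1736) = 0.88780.
Apparent dip = arctan|0.88780| = 41.60° (true dip is 42.5°, so apparent ≤ true as expected).

41.60°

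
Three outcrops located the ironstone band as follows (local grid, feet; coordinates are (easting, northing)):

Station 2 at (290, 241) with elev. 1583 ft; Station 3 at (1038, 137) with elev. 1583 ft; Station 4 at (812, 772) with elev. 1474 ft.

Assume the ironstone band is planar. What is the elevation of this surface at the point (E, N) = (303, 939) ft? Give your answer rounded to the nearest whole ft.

Two edge vectors: Station 2→Station 3 = (748, -104, 0), Station 2→Station 4 = (522, 531, -109).
Normal n = (Station 2→Station 3) × (Station 2→Station 4) = (11336, 81532, 451476).
So ∂z/∂E = −n_x/n_z = −0.02511 and ∂z/∂N = −n_y/n_z = −0.18059.
Intercept c from Station 2: 1583 + 7.28 + 43.52 = 1633.80.
At (303, 939): z = −7.6 − 169.6 + 1633.80 = 1456.6 ft.

1457 ft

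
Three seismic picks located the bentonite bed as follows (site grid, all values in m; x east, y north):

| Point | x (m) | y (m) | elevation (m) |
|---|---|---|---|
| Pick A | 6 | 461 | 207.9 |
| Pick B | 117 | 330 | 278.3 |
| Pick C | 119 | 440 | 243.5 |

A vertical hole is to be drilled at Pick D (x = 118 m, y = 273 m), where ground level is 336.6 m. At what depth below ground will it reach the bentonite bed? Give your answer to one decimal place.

39.7 m

Let the plane be z = a·x + b·y + c.
Pick B−Pick A: 111a − 131b = 70.4;  Pick C−Pick A: 113a − 21b = 35.6.
Solving gives a = 0.25539, b = −0.32101.
Then c = 207.9 − a·6 − b·461 = 354.35.
At (118, 273): z_contact = 30.14 − 87.63 + 354.35 = 296.85 m.
Depth below ground = 336.6 − 296.85 = 39.7 m.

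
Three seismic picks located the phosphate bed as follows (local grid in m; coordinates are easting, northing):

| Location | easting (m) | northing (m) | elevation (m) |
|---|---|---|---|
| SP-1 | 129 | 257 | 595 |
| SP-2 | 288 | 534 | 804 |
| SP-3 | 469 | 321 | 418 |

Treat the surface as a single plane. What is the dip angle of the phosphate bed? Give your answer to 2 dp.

Let the plane be z = a·easting + b·northing + c.
SP-2−SP-1: 159a + 277b = 209;  SP-3−SP-1: 340a + 64b = −177.
Solving gives a = −0.74288, b = 1.18093.
Gradient magnitude |∇z| = √(a² + b²) = √(0.55187 + 1.39460) = 1.39516.
True dip = arctan(1.39516) = 54.37°, dipping toward SSE (azimuth ≈ 148°).

54.37°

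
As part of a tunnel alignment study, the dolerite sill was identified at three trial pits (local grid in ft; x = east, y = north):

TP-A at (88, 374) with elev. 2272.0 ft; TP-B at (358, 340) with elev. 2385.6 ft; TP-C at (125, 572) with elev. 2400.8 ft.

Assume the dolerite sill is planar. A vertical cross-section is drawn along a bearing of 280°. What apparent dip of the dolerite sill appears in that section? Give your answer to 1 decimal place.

21.1°

Let the plane be z = a·x + b·y + c.
TP-B−TP-A: 270a − 34b = 113.6;  TP-C−TP-A: 37a + 198b = 128.8.
Solving gives a = 0.49110, b = 0.55873.
Unit vector along 280° is (sin 280°, cos 280°) = (-0.9848, 0.1736).
Slope in that direction = a·(-0.9848) + b·(0.1736) = −0.38662.
Apparent dip = arctan|0.38662| = 21.1° (true dip is 36.6°, so apparent ≤ true as expected).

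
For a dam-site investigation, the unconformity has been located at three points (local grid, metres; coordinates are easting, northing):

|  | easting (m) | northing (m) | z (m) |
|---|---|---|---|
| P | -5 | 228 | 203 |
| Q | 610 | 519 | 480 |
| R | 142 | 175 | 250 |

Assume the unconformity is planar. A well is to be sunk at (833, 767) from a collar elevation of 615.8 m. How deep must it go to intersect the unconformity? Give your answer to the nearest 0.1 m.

13.0 m

Two edge vectors: P→Q = (615, 291, 277), P→R = (147, -53, 47).
Normal n = (P→Q) × (P→R) = (28358, 11814, -75372).
So ∂z/∂easting = −n_x/n_z = 0.37624 and ∂z/∂northing = −n_y/n_z = 0.15674.
Intercept c from P: 203 + 1.88 − 35.74 = 169.14.
At (833, 767): z_contact = 313.41 + 120.22 + 169.14 = 602.77 m.
Depth below ground = 615.8 − 602.77 = 13.0 m.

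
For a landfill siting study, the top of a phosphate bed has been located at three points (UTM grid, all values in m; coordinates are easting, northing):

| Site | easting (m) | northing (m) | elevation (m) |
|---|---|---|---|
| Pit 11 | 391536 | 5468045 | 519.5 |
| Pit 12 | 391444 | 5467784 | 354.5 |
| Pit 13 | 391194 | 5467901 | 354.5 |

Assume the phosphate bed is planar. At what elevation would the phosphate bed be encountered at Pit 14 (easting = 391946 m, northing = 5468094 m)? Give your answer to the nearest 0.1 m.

650.2 m

Two edge vectors: Pit 11→Pit 12 = (-92, -261, -165), Pit 11→Pit 13 = (-342, -144, -165).
Normal n = (Pit 11→Pit 12) × (Pit 11→Pit 13) = (19305, 41250, -76014).
So ∂z/∂easting = −n_x/n_z = 0.253966375 and ∂z/∂northing = −n_y/n_z = 0.542663194.
Intercept c from Pit 11: 519.5 − 99436.98 − 2967306.76 = −3066224.24.
At (391946, 5468094): z = 99541.1 + 2967333.4 − 3066224.24 = 650.2 m.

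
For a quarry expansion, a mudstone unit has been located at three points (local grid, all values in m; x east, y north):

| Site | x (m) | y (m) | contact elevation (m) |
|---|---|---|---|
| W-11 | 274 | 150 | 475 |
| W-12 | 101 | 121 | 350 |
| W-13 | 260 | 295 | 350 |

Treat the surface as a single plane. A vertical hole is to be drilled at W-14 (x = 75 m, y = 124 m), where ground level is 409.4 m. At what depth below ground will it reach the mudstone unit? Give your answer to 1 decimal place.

83.9 m

Two edge vectors: W-11→W-12 = (-173, -29, -125), W-11→W-13 = (-14, 145, -125).
Normal n = (W-11→W-12) × (W-11→W-13) = (21750, -19875, -25491).
So ∂z/∂x = −n_x/n_z = 0.85324 and ∂z/∂y = −n_y/n_z = −0.77969.
Intercept c from W-11: 475 − 233.79 + 116.95 = 358.16.
At (75, 124): z_contact = 63.99 − 96.68 + 358.16 = 325.48 m.
Depth below ground = 409.4 − 325.48 = 83.9 m.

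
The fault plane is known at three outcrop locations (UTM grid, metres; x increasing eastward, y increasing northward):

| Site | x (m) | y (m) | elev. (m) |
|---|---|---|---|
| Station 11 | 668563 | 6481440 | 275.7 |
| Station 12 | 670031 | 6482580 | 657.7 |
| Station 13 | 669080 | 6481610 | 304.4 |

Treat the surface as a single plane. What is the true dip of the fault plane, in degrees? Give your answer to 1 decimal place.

Two edge vectors: Station 11→Station 12 = (1468, 1140, 382), Station 11→Station 13 = (517, 170, 28.7).
Normal n = (Station 11→Station 12) × (Station 11→Station 13) = (-32222, 155362.4, -339820).
So ∂z/∂x = −n_x/n_z = −0.09482 and ∂z/∂y = −n_y/n_z = 0.45719.
Gradient magnitude |∇z| = √(a² + b²) = √(0.00899 + 0.20902) = 0.46692.
True dip = arctan(0.46692) = 25.0°, dipping toward SSE (azimuth ≈ 168°).

25.0°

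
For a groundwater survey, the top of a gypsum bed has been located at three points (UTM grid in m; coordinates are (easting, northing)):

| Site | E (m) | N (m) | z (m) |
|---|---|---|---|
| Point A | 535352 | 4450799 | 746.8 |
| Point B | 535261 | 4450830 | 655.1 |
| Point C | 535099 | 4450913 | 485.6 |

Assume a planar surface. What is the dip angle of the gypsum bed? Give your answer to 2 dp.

43.77°

Let the plane be z = a·E + b·N + c.
Point B−Point A: −91a + 31b = −91.7;  Point C−Point A: −253a + 114b = −261.2.
Solving gives a = 0.93109, b = −0.22485.
Gradient magnitude |∇z| = √(a² + b²) = √(0.86694 + 0.05056) = 0.95786.
True dip = arctan(0.95786) = 43.77°, dipping toward WNW (azimuth ≈ 284°).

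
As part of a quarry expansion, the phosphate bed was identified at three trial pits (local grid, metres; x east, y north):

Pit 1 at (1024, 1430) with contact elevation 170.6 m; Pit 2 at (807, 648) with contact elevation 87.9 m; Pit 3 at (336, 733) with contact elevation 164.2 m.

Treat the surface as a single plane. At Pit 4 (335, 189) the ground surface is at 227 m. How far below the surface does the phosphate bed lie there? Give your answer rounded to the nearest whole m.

141 m

Two edge vectors: Pit 1→Pit 2 = (-217, -782, -82.7), Pit 1→Pit 3 = (-688, -697, -6.4).
Normal n = (Pit 1→Pit 2) × (Pit 1→Pit 3) = (-52637.1, 55508.8, -386767).
So ∂z/∂x = −n_x/n_z = −0.13610 and ∂z/∂y = −n_y/n_z = 0.14352.
Intercept c from Pit 1: 170.6 + 139.36 − 205.23 = 104.73.
At (335, 189): z_contact = −45.6 + 27.1 + 104.73 = 86.3 m.
Depth below ground = 227 − 86.3 = 141 m.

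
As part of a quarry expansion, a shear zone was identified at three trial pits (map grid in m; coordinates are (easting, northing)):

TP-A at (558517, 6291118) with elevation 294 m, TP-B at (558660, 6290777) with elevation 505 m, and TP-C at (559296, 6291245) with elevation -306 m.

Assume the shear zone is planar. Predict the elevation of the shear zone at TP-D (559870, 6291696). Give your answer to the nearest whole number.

Two edge vectors: TP-A→TP-B = (143, -341, 211), TP-A→TP-C = (779, 127, -600).
Normal n = (TP-A→TP-B) × (TP-A→TP-C) = (177803, 250169, 283800).
So ∂z/∂E = −n_x/n_z = −0.62650810 and ∂z/∂N = −n_y/n_z = −0.88149753.
Intercept c from TP-A: 294 + 349915.43 + 5545605.00 = 5895814.43.
At (559870, 6291696): z = −350763.1 − 5546114.5 + 5895814.43 = -1063.2 m.

-1063 m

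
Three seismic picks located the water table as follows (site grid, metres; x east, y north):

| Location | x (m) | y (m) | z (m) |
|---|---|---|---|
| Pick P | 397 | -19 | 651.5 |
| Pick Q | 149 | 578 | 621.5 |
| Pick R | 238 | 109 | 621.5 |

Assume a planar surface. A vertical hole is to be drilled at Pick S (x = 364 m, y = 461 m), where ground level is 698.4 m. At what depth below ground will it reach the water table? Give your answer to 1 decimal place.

Two edge vectors: Pick P→Pick Q = (-248, 597, -30), Pick P→Pick R = (-159, 128, -30).
Normal n = (Pick P→Pick Q) × (Pick P→Pick R) = (-14070, -2670, 63179).
So ∂z/∂x = −n_x/n_z = 0.22270 and ∂z/∂y = −n_y/n_z = 0.04226.
Intercept c from Pick P: 651.5 − 88.41 + 0.80 = 563.89.
At (364, 461): z_contact = 81.06 + 19.48 + 563.89 = 664.44 m.
Depth below ground = 698.4 − 664.44 = 34.0 m.

34.0 m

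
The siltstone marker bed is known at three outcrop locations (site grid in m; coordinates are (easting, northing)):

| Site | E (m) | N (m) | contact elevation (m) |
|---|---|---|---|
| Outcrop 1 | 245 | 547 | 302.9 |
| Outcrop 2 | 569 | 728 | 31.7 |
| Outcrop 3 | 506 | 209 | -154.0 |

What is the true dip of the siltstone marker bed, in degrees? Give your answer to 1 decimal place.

Let the plane be z = a·E + b·N + c.
Outcrop 2−Outcrop 1: 324a + 181b = −271.2;  Outcrop 3−Outcrop 1: 261a − 338b = −456.9.
Solving gives a = −1.11235, b = 0.49283.
Gradient magnitude |∇z| = √(a² + b²) = √(1.23733 + 0.24288) = 1.21664.
True dip = arctan(1.21664) = 50.6°, dipping toward ESE (azimuth ≈ 114°).

50.6°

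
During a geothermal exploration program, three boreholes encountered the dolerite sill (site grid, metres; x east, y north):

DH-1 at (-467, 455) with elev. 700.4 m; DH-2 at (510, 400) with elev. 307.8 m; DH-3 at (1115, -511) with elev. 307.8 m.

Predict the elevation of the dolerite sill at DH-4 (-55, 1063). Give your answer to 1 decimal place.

Let the plane be z = a·x + b·y + c.
DH-2−DH-1: 977a − 55b = −392.6;  DH-3−DH-1: 1582a − 966b = −392.6.
Solving gives a = −0.417449, b = −0.277230.
Then c = 700.4 − a·-467 − b·455 = 631.59.
At (-55, 1063): z = 23.0 − 294.7 + 631.59 = 359.9 m.

359.9 m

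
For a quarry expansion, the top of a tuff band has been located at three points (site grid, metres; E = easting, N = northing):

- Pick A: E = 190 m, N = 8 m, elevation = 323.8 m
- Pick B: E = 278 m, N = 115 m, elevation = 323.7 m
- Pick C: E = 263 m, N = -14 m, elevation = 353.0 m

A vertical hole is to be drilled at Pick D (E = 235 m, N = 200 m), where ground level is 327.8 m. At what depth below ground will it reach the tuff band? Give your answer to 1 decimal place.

40.3 m

Two edge vectors: Pick A→Pick B = (88, 107, -0.1), Pick A→Pick C = (73, -22, 29.2).
Normal n = (Pick A→Pick B) × (Pick A→Pick C) = (3122.2, -2576.9, -9747).
So ∂z/∂E = −n_x/n_z = 0.32032 and ∂z/∂N = −n_y/n_z = −0.26438.
Intercept c from Pick A: 323.8 − 60.86 + 2.12 = 265.05.
At (235, 200): z_contact = 75.28 − 52.88 + 265.05 = 287.45 m.
Depth below ground = 327.8 − 287.45 = 40.3 m.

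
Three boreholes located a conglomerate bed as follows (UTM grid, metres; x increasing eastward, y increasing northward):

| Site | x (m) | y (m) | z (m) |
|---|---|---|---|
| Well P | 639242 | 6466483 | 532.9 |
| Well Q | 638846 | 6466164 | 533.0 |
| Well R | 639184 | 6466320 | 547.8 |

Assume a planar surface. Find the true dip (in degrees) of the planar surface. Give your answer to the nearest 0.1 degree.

Two edge vectors: Well P→Well Q = (-396, -319, 0.1), Well P→Well R = (-58, -163, 14.9).
Normal n = (Well P→Well Q) × (Well P→Well R) = (-4736.8, 5894.6, 46046).
So ∂z/∂x = −n_x/n_z = 0.10287 and ∂z/∂y = −n_y/n_z = −0.12802.
Gradient magnitude |∇z| = √(a² + b²) = √(0.01058 + 0.01639) = 0.16423.
True dip = arctan(0.16423) = 9.3°, dipping toward NW (azimuth ≈ 321°).

9.3°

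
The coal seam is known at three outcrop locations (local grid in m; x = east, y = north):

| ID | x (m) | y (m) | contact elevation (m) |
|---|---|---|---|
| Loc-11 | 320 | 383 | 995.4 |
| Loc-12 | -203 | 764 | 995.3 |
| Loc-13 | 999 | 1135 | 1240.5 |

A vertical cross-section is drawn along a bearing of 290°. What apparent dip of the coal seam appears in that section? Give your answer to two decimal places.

Let the plane be z = a·x + b·y + c.
Loc-12−Loc-11: −523a + 381b = −0.1;  Loc-13−Loc-11: 679a + 752b = 245.1.
Solving gives a = 0.14334, b = 0.19650.
Unit vector along 290° is (sin 290°, cos 290°) = (-0.9397, 0.3420).
Slope in that direction = a·(-0.9397) + b·(0.3420) = −0.06749.
Apparent dip = arctan|0.06749| = 3.86° (true dip is 13.7°, so apparent ≤ true as expected).

3.86°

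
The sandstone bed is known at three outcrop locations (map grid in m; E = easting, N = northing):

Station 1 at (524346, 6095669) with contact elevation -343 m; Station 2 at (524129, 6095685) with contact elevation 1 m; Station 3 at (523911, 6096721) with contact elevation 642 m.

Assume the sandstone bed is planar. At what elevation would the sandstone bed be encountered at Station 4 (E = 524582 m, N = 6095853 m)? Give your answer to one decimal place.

-658.8 m

Two edge vectors: Station 1→Station 2 = (-217, 16, 344), Station 1→Station 3 = (-435, 1052, 985).
Normal n = (Station 1→Station 2) × (Station 1→Station 3) = (-346128, 64105, -221324).
So ∂z/∂E = −n_x/n_z = −1.563897273 and ∂z/∂N = −n_y/n_z = 0.289643238.
Intercept c from Station 1: -343 + 820023.28 − 1765569.31 = −945889.03.
At (524582, 6095853): z = −820392.4 + 1765622.6 − 945889.03 = -658.8 m.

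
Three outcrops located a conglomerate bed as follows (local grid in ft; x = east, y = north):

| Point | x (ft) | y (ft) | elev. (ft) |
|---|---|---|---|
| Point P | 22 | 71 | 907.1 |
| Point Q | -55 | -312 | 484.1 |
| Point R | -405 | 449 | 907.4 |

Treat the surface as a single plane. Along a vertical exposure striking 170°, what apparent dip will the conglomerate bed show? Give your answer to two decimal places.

37.93°

Two edge vectors: Point P→Point Q = (-77, -383, -423), Point P→Point R = (-427, 378, 0.3).
Normal n = (Point P→Point Q) × (Point P→Point R) = (159779.1, 180644.1, -192647).
So ∂z/∂x = −n_x/n_z = 0.82939 and ∂z/∂y = −n_y/n_z = 0.93769.
Unit vector along 170° is (sin 170°, cos 170°) = (0.1736, -0.9848).
Slope in that direction = a·(0.1736) + b·(-0.9848) = −0.77943.
Apparent dip = arctan|0.77943| = 37.93° (true dip is 51.4°, so apparent ≤ true as expected).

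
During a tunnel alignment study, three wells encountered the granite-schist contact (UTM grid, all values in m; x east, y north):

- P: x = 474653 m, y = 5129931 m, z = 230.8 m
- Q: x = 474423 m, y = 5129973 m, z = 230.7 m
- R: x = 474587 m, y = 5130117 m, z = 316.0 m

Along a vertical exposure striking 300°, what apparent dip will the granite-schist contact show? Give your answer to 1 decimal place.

Two edge vectors: P→Q = (-230, 42, -0.1), P→R = (-66, 186, 85.2).
Normal n = (P→Q) × (P→R) = (3597, 19602.6, -40008).
So ∂z/∂x = −n_x/n_z = 0.08991 and ∂z/∂y = −n_y/n_z = 0.48997.
Unit vector along 300° is (sin 300°, cos 300°) = (-0.8660, 0.5000).
Slope in that direction = a·(-0.8660) + b·(0.5000) = 0.16712.
Apparent dip = arctan|0.16712| = 9.5° (true dip is 26.5°, so apparent ≤ true as expected).

9.5°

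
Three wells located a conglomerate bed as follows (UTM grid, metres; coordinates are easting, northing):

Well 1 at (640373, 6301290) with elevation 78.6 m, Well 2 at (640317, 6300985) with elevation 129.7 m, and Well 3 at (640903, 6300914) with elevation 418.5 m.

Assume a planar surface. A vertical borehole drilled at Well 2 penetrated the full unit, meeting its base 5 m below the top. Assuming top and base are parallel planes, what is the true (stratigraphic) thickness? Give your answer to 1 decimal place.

Let the plane be z = a·easting + b·northing + c.
Well 2−Well 1: −56a − 305b = 51.1;  Well 3−Well 1: 530a − 376b = 339.9.
Solving gives a = 0.46225, b = −0.25241.
|∇z| = √(a²+b²) = 0.52668, so dip δ = arctan(0.52668) = 27.77°.
True thickness = vertical thickness × cos δ = 5 × cos 27.77° = 4.4 m.

4.4 m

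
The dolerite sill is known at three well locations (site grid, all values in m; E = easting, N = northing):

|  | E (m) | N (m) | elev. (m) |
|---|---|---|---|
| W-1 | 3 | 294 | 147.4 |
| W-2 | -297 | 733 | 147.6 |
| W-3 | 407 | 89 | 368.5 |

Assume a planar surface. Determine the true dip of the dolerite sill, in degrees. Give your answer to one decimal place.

Let the plane be z = a·E + b·N + c.
W-2−W-1: −300a + 439b = 0.2;  W-3−W-1: 404a − 205b = 221.1.
Solving gives a = 0.83814, b = 0.57322.
Gradient magnitude |∇z| = √(a² + b²) = √(0.70248 + 0.32858) = 1.01541.
True dip = arctan(1.01541) = 45.4°, dipping toward SW (azimuth ≈ 236°).

45.4°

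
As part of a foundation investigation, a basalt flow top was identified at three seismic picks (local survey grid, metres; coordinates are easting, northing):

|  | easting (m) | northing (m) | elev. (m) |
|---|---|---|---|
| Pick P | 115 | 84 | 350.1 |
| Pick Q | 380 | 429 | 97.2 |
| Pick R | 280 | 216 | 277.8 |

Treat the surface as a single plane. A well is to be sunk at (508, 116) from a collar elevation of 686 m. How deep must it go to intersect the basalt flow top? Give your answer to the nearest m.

Let the plane be z = a·easting + b·northing + c.
Pick Q−Pick P: 265a + 345b = −252.9;  Pick R−Pick P: 165a + 132b = −72.3.
Solving gives a = 0.38457, b = −1.02843.
Then c = 350.1 − a·115 − b·84 = 392.26.
At (508, 116): z_contact = 195.4 − 119.3 + 392.26 = 468.3 m.
Depth below ground = 686 − 468.3 = 218 m.

218 m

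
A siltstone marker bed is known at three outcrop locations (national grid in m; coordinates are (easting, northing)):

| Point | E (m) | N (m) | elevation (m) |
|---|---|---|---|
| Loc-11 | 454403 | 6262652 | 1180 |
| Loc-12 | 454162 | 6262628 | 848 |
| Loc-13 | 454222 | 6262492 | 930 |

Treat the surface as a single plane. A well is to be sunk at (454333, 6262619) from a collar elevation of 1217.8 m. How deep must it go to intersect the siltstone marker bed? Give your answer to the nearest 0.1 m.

134.4 m

Two edge vectors: Loc-11→Loc-12 = (-241, -24, -332), Loc-11→Loc-13 = (-181, -160, -250).
Normal n = (Loc-11→Loc-12) × (Loc-11→Loc-13) = (-47120, -158, 34216).
So ∂z/∂E = −n_x/n_z = 1.377133505 and ∂z/∂N = −n_y/n_z = 0.004617723.
Intercept c from Loc-11: 1180 − 625773.60 − 28919.19 = −653512.79.
At (454333, 6262619): z_contact = 625677.20 + 28919.04 − 653512.79 = 1083.45 m.
Depth below ground = 1217.8 − 1083.45 = 134.4 m.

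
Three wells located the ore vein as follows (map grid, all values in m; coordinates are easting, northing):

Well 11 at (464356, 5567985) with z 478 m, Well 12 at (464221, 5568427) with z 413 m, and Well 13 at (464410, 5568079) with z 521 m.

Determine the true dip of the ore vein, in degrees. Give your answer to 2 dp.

34.60°

Let the plane be z = a·easting + b·northing + c.
Well 12−Well 11: −135a + 442b = −65;  Well 13−Well 11: 54a + 94b = 43.
Solving gives a = 0.68702, b = 0.06278.
Gradient magnitude |∇z| = √(a² + b²) = √(0.47199 + 0.00394) = 0.68988.
True dip = arctan(0.68988) = 34.60°, dipping toward W (azimuth ≈ 265°).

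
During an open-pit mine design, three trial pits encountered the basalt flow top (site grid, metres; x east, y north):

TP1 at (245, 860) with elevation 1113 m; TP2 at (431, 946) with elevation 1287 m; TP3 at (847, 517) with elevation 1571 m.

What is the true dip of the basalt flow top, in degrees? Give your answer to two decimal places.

Let the plane be z = a·x + b·y + c.
TP2−TP1: 186a + 86b = 174;  TP3−TP1: 602a − 343b = 458.
Solving gives a = 0.85723, b = 0.16925.
Gradient magnitude |∇z| = √(a² + b²) = √(0.73484 + 0.02864) = 0.87378.
True dip = arctan(0.87378) = 41.15°, dipping toward W (azimuth ≈ 259°).

41.15°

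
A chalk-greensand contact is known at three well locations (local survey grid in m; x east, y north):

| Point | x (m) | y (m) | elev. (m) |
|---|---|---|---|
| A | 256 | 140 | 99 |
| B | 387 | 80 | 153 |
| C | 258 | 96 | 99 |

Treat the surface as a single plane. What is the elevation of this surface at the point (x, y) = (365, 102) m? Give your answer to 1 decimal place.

Let the plane be z = a·x + b·y + c.
B−A: 131a − 60b = 54;  C−A: 2a − 44b = 0.
Solving gives a = 0.42098, b = 0.01914.
Then c = 99 − a·256 − b·140 = −11.45.
At (365, 102): z = 153.7 + 2.0 − 11.45 = 144.2 m.

144.2 m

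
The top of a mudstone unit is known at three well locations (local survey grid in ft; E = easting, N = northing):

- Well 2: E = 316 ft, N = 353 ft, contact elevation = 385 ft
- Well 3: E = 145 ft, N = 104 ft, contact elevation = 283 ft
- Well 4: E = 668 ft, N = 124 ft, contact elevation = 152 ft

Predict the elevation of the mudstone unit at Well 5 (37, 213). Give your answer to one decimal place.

377.6 ft

Two edge vectors: Well 2→Well 3 = (-171, -249, -102), Well 2→Well 4 = (352, -229, -233).
Normal n = (Well 2→Well 3) × (Well 2→Well 4) = (34659, -75747, 126807).
So ∂z/∂E = −n_x/n_z = −0.27332 and ∂z/∂N = −n_y/n_z = 0.59734.
Intercept c from Well 2: 385 + 86.37 − 210.86 = 260.51.
At (37, 213): z = −10.1 + 127.2 + 260.51 = 377.6 ft.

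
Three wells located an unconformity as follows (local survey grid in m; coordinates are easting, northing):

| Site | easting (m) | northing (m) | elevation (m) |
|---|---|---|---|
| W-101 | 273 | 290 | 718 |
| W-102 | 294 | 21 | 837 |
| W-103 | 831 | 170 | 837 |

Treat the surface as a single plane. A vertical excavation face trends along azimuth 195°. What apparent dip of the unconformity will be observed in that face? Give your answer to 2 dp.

21.16°

Two edge vectors: W-101→W-102 = (21, -269, 119), W-101→W-103 = (558, -120, 119).
Normal n = (W-101→W-102) × (W-101→W-103) = (-17731, 63903, 147582).
So ∂z/∂easting = −n_x/n_z = 0.12014 and ∂z/∂northing = −n_y/n_z = −0.43300.
Unit vector along 195° is (sin 195°, cos 195°) = (-0.2588, -0.9659).
Slope in that direction = a·(-0.2588) + b·(-0.9659) = 0.38715.
Apparent dip = arctan|0.38715| = 21.16° (true dip is 24.2°, so apparent ≤ true as expected).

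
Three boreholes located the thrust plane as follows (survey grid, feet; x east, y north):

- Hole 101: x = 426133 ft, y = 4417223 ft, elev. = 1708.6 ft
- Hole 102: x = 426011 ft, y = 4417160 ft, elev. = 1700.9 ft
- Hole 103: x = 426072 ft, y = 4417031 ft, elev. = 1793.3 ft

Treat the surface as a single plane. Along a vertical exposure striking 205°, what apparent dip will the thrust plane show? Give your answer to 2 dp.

19.44°

Let the plane be z = a·x + b·y + c.
Hole 102−Hole 101: −122a − 63b = −7.7;  Hole 103−Hole 101: −61a − 192b = 84.7.
Solving gives a = 0.34802, b = −0.55171.
Unit vector along 205° is (sin 205°, cos 205°) = (-0.4226, -0.9063).
Slope in that direction = a·(-0.4226) + b·(-0.9063) = 0.35294.
Apparent dip = arctan|0.35294| = 19.44° (true dip is 33.1°, so apparent ≤ true as expected).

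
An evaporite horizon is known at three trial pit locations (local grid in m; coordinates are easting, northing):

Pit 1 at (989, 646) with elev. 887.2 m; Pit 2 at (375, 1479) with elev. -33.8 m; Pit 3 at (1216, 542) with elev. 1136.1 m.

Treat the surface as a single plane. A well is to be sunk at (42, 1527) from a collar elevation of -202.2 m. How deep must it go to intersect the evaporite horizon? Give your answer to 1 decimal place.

149.8 m

Let the plane be z = a·easting + b·northing + c.
Pit 2−Pit 1: −614a + 833b = −921;  Pit 3−Pit 1: 227a − 104b = 248.9.
Solving gives a = 0.890723, b = −0.449095.
Then c = 887.2 − a·989 − b·646 = 296.39.
At (42, 1527): z_contact = 37.41 − 685.77 + 296.39 = -351.97 m.
Depth below ground = -202.2 − (-351.97) = 149.8 m.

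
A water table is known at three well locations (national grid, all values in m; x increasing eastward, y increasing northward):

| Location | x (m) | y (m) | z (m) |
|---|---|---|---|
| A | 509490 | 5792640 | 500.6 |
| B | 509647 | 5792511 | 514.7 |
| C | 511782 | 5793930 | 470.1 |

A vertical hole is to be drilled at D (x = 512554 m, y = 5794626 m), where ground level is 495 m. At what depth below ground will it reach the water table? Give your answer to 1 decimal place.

Two edge vectors: A→B = (157, -129, 14.1), A→C = (2292, 1290, -30.5).
Normal n = (A→B) × (A→C) = (-14254.5, 37105.7, 498198).
So ∂z/∂x = −n_x/n_z = 0.028612118 and ∂z/∂y = −n_y/n_z = −0.074479825.
Intercept c from A: 500.6 − 14577.59 + 431434.82 = 417357.83.
At (512554, 5794626): z_contact = 14665.26 − 431582.73 + 417357.83 = 440.35 m.
Depth below ground = 495 − 440.35 = 54.6 m.

54.6 m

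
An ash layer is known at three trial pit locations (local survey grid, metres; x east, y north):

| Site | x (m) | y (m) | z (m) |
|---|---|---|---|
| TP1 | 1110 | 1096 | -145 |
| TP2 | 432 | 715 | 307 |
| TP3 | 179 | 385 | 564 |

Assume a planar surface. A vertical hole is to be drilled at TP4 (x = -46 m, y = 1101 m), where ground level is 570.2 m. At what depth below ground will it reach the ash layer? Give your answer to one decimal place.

252.4 m

Let the plane be z = a·x + b·y + c.
TP2−TP1: −678a − 381b = 452;  TP3−TP1: −931a − 711b = 709.
Solving gives a = −0.402389, b = −0.470290.
Then c = -145 − a·1110 − b·1096 = 817.09.
At (-46, 1101): z_contact = 18.51 − 517.79 + 817.09 = 317.81 m.
Depth below ground = 570.2 − 317.81 = 252.4 m.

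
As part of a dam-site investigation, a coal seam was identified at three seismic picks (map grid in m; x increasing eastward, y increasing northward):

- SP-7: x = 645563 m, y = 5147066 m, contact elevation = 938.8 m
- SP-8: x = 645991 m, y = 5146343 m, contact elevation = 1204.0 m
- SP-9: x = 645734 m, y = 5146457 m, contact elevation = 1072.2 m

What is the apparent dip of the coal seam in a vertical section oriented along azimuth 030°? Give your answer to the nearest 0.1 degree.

9.3°

Two edge vectors: SP-7→SP-8 = (428, -723, 265.2), SP-7→SP-9 = (171, -609, 133.4).
Normal n = (SP-7→SP-8) × (SP-7→SP-9) = (65058.6, -11746, -137019).
So ∂z/∂x = −n_x/n_z = 0.47481 and ∂z/∂y = −n_y/n_z = −0.08573.
Unit vector along 030° is (sin 30°, cos 30°) = (0.5000, 0.8660).
Slope in that direction = a·(0.5000) + b·(0.8660) = 0.16317.
Apparent dip = arctan|0.16317| = 9.3° (true dip is 25.8°, so apparent ≤ true as expected).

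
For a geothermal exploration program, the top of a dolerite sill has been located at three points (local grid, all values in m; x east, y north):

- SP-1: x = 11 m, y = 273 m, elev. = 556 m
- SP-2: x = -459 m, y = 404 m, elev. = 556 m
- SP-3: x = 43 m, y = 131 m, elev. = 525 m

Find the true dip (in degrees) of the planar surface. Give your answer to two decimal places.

13.59°

Let the plane be z = a·x + b·y + c.
SP-2−SP-1: −470a + 131b = 0;  SP-3−SP-1: 32a − 142b = −31.
Solving gives a = 0.06493, b = 0.23294.
Gradient magnitude |∇z| = √(a² + b²) = √(0.00422 + 0.05426) = 0.24182.
True dip = arctan(0.24182) = 13.59°, dipping toward SSW (azimuth ≈ 196°).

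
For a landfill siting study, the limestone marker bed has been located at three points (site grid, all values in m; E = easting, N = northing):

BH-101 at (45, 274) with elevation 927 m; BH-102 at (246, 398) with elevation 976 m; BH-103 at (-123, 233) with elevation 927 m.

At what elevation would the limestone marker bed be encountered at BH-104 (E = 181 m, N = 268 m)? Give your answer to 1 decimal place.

901.4 m

Two edge vectors: BH-101→BH-102 = (201, 124, 49), BH-101→BH-103 = (-168, -41, 0).
Normal n = (BH-101→BH-102) × (BH-101→BH-103) = (2009, -8232, 12591).
So ∂z/∂E = −n_x/n_z = −0.15956 and ∂z/∂N = −n_y/n_z = 0.65380.
Intercept c from BH-101: 927 + 7.18 − 179.14 = 755.04.
At (181, 268): z = −28.9 + 175.2 + 755.04 = 901.4 m.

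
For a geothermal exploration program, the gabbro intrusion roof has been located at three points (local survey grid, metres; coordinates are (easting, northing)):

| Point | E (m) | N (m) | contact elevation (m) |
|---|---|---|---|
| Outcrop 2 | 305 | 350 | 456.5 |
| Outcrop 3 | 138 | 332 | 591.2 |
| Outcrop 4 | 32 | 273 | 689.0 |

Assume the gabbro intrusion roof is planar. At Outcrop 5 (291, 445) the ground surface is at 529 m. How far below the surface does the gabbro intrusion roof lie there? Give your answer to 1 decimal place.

86.2 m

Two edge vectors: Outcrop 2→Outcrop 3 = (-167, -18, 134.7), Outcrop 2→Outcrop 4 = (-273, -77, 232.5).
Normal n = (Outcrop 2→Outcrop 3) × (Outcrop 2→Outcrop 4) = (6186.9, 2054.4, 7945).
So ∂z/∂E = −n_x/n_z = −0.77872 and ∂z/∂N = −n_y/n_z = −0.25858.
Intercept c from Outcrop 2: 456.5 + 237.51 + 90.50 = 784.51.
At (291, 445): z_contact = −226.61 − 115.07 + 784.51 = 442.84 m.
Depth below ground = 529 − 442.84 = 86.2 m.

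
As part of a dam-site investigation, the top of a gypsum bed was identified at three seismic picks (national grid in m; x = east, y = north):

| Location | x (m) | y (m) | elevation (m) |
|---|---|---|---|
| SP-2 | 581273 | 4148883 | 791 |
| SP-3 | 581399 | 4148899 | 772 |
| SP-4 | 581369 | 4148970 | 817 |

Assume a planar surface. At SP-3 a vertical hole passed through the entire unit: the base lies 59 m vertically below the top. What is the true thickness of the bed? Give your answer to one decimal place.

Let the plane be z = a·x + b·y + c.
SP-3−SP-2: 126a + 16b = −19;  SP-4−SP-2: 96a + 87b = 26.
Solving gives a = −0.21950, b = 0.54106.
|∇z| = √(a²+b²) = 0.58389, so dip δ = arctan(0.58389) = 30.28°.
True thickness = vertical thickness × cos δ = 59 × cos 30.28° = 51.0 m.

51.0 m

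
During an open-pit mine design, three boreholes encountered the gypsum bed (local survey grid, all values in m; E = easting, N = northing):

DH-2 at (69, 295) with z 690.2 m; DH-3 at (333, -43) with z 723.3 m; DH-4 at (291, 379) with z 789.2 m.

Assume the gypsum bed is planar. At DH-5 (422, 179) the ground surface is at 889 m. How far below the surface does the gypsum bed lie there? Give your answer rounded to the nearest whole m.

Two edge vectors: DH-2→DH-3 = (264, -338, 33.1), DH-2→DH-4 = (222, 84, 99).
Normal n = (DH-2→DH-3) × (DH-2→DH-4) = (-36242.4, -18787.8, 97212).
So ∂z/∂E = −n_x/n_z = 0.37282 and ∂z/∂N = −n_y/n_z = 0.19327.
Intercept c from DH-2: 690.2 − 25.72 − 57.01 = 607.46.
At (422, 179): z_contact = 157.3 + 34.6 + 607.46 = 799.4 m.
Depth below ground = 889 − 799.4 = 90 m.

90 m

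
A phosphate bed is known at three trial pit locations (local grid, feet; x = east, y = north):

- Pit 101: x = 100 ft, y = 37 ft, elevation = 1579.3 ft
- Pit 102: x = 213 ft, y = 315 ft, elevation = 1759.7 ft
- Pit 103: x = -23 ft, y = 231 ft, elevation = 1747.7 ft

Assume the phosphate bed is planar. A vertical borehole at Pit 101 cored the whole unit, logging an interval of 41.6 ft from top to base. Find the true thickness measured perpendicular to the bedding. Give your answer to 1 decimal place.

33.1 ft

Let the plane be z = a·x + b·y + c.
Pit 102−Pit 101: 113a + 278b = 180.4;  Pit 103−Pit 101: −123a + 194b = 168.4.
Solving gives a = −0.21059, b = 0.73452.
|∇z| = √(a²+b²) = 0.76411, so dip δ = arctan(0.76411) = 37.38°.
True thickness = vertical thickness × cos δ = 41.6 × cos 37.38° = 33.1 ft.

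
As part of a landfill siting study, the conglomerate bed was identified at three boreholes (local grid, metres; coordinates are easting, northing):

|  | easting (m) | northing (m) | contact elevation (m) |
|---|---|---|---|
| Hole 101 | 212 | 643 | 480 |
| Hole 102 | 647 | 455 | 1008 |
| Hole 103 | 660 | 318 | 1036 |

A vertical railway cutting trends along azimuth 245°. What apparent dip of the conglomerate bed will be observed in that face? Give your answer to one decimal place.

45.7°

Let the plane be z = a·easting + b·northing + c.
Hole 102−Hole 101: 435a − 188b = 528;  Hole 103−Hole 101: 448a − 325b = 556.
Solving gives a = 1.17359, b = −0.09302.
Unit vector along 245° is (sin 245°, cos 245°) = (-0.9063, -0.4226).
Slope in that direction = a·(-0.9063) + b·(-0.4226) = −1.02433.
Apparent dip = arctan|1.02433| = 45.7° (true dip is 49.7°, so apparent ≤ true as expected).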